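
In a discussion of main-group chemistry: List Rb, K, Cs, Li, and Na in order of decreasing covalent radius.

Li is in period 2, group 1; Na is in period 3, group 1; K is in period 4, group 1; Rb is in period 5, group 1; Cs is in period 6, group 1.
Moving right in a period, electrons are added to the same shell under a stronger nuclear pull, so atoms get smaller; moving down, a new shell is opened and atoms get larger.
All are in group 1, so atomic radius increases down the group.
So from largest to smallest: Cs > Rb > K > Na > Li.

Cs > Rb > K > Na > Li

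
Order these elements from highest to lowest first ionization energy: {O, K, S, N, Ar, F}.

F > Ar > N > O > S > K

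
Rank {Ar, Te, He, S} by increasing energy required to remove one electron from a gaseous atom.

Te < S < Ar < He

He is in period 1, group 18; S is in period 3, group 16; Ar is in period 3, group 18; Te is in period 5, group 16.
Across a period the outer electron is held more tightly (higher IE₁); down a group it sits in a higher shell, more shielded, and comes off more easily.
These span different periods and groups, so the two trends combine.
S > Te: S sits above Te in group 16, so the down-group effect alone puts S higher.
Ar > S: both are in period 3; the period trend gives Ar the larger value.
He > Ar: they share group 18; the group trend gives He the larger value.
Tabulated first ionization energy (kJ/mol): He 2372, S 1000, Ar 1521, Te 869.
So from lowest to highest: Te < S < Ar < He.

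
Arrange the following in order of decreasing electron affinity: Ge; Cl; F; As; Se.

Cl > F > Se > Ge > As

F is in period 2, group 17; Cl is in period 3, group 17; Ge is in period 4, group 14; As is in period 4, group 15; Se is in period 4, group 16.
EA tends to increase across a period and decrease down a group, though the pattern is less regular than for IE or radius.
Here both period and group differ, so the two effects have to be weighed against each other.
Ge > As: this pair runs against the simple trend — see the exception note.
Se > Ge: both are in period 4; the period trend gives Se the larger value.
F > Se: relative to Se, both the across-period and down-group shifts push F's electron affinity up.
Cl > F: this pair runs against the simple trend — see the exception note.
Note the exception: Ge has a higher electron affinity than As, contrary to the simple trend — adding an electron to As's half-filled 4p³ is unfavourable, so Ge (4p²) has the more exothermic EA.
Note the exception: Cl has a higher electron affinity than F, contrary to the simple trend — F's small 2p subshell makes the incoming electron feel strong e⁻–e⁻ repulsion, so Cl actually releases more energy on gaining an electron.
For reference (kJ/mol): F 328, Cl 349, Ge 119, As 78, Se 195.
So from highest to lowest: Cl > F > Se > Ge > As.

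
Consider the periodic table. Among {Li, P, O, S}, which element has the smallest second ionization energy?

IE_2 is the cost of taking one more electron from the +1 cation: Li⁺ is the bare [He] core; P⁺ still has 4 valence electrons; O⁺ still has 5 valence electrons; S⁺ still has 5 valence electrons.
Breaking into a closed-shell core is much more expensive than removing a leftover valence electron — Li has the largest IE_2 here.
Valence configurations: P⁺ [Ne]3s²3p², O⁺ [He]2s²2p³, S⁺ [Ne]3s²3p³.
The numbers (kJ/mol): Li 7298, P 1907, O 3388, S 2252.
So the second ionization energies run P < S < O < Li.

P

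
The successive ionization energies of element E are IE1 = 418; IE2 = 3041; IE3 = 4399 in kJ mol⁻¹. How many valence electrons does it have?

1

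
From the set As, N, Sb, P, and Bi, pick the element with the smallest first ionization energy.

N is in period 2, group 15; P is in period 3, group 15; As is in period 4, group 15; Sb is in period 5, group 15; Bi is in period 6, group 15.
Removing the outermost electron gets harder across a period and easier down a group.
All are in group 15, so first ionization energy increases up the group.
The smallest first ionization energy among these belongs to Bi.

Bi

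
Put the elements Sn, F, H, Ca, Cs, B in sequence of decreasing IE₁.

H is in period 1, group 1; B is in period 2, group 13; F is in period 2, group 17; Ca is in period 4, group 2; Sn is in period 5, group 14; Cs is in period 6, group 1.
Removing the outermost electron gets harder across a period and easier down a group.
Here both period and group differ, so the two effects have to be weighed against each other.
Ca > Cs: relative to Cs, both the across-period and down-group shifts push Ca's first ionization energy up.
Sn > Ca: the two effects oppose for this pair; the across-period effect wins (709 vs 590 kJ/mol).
B > Sn: period and group pull opposite ways; the down-group shift dominates (801 vs 709 kJ/mol).
H > B: the two effects oppose for this pair; the down-group effect wins (1312 vs 801 kJ/mol).
F > H: period and group pull opposite ways; the across-period shift dominates (1681 vs 1312 kJ/mol).
Approximate values (kJ/mol): H 1312, B 801, F 1681, Ca 590, Sn 709, Cs 376.
So from highest to lowest: F > H > B > Sn > Ca > Cs.

F > H > B > Sn > Ca > Cs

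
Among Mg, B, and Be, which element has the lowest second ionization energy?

Mg

After 1 electron has been removed, what remains? Mg⁺ still has 1 valence electron; B⁺ still has 2 valence electrons; Be⁺ still has 1 valence electron.
All are still removing valence electrons, so compare the +1 ions as you would atoms: IE_2 generally rises across a period (higher Z_eff) and falls down a group (larger shell), subject to the usual subshell exceptions.
Valence configurations: Mg⁺ [Ne]3s¹, B⁺ [He]2s², Be⁺ [He]2s¹.
The numbers (kJ/mol): Mg 1451, B 2427, Be 1757.
So the second ionization energies run Mg < Be < B.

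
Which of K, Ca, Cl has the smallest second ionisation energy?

Ca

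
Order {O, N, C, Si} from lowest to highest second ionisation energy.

IE_2 is the cost of taking one more electron from the +1 cation: O⁺ still has 5 valence electrons; N⁺ still has 4 valence electrons; C⁺ still has 3 valence electrons; Si⁺ still has 3 valence electrons.
All are still removing valence electrons, so compare the +1 ions as you would atoms: IE_2 generally rises across a period (higher Z_eff) and falls down a group (larger shell), subject to the usual subshell exceptions.
Valence configurations: O⁺ [He]2s²2p³, N⁺ [He]2s²2p², C⁺ [He]2s²2p¹, Si⁺ [Ne]3s²3p¹.
The numbers (kJ/mol): O 3388, N 2856, C 2353, Si 1577.
Putting it together, IE_2: Si < C < N < O.

Si < C < N < O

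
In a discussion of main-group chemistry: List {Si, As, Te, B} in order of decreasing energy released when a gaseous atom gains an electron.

Te, Si, As, B

B is in period 2, group 13; Si is in period 3, group 14; As is in period 4, group 15; Te is in period 5, group 16.
EA tends to increase across a period and decrease down a group, though the pattern is less regular than for IE or radius.
These sit on a diagonal, where the across-period and down-group effects partly cancel.
As > B: period and group pull opposite ways; the across-period shift dominates (78 vs 27 kJ/mol).
Si > As: the two effects oppose for this pair; the down-group effect wins (134 vs 78 kJ/mol).
Te > Si: period and group pull opposite ways; the across-period shift dominates (190 vs 134 kJ/mol).
Approximate values (kJ/mol): B 27, Si 134, As 78, Te 190.
So from highest to lowest: Te > Si > As > B.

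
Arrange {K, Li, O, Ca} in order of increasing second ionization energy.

Ca < K < O < Li

The second ionization energy removes an electron from the +1 ion. For each element: K⁺ is the bare [Ar] core; Li⁺ is the bare [He] core; O⁺ still has 5 valence electrons; Ca⁺ still has 1 valence electron.
Usually core removal costs more than valence removal, but here the competition is close: a tightly held n=2 valence electron can cost more to remove than an n=3 core electron, so the actual values have to decide it.
Valence configurations: O⁺ [He]2s²2p³, Ca⁺ [Ar]4s¹.
Approximate IE_2 values (kJ/mol): K 3052, Li 7298, O 3388, Ca 1145.
Putting it together, IE_2: Ca < K < O < Li.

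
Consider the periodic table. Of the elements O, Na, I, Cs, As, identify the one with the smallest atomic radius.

O

O is in period 2, group 16; Na is in period 3, group 1; As is in period 4, group 15; I is in period 5, group 17; Cs is in period 6, group 1.
Atomic radius shrinks across a period as nuclear charge pulls the same shell inward, and grows down a group as new shells are added.
Here both period and group differ, so the two effects have to be weighed against each other.
As > O: relative to O, both the across-period and down-group shifts push As's atomic radius up.
I > As: period and group pull opposite ways; the down-group shift dominates (133 vs 121 pm).
Na > I: the two effects oppose for this pair; the across-period effect wins (155 vs 133 pm).
Cs > Na: they share group 1; the group trend gives Cs the larger value.
For reference (pm): O 63, Na 155, As 121, I 133, Cs 232.
The smallest atomic radius among these belongs to O.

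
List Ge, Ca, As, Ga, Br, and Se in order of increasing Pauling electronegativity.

Smaller atoms with higher effective nuclear charge are more electronegative.
All lie in period 4, so electronegativity increases left to right.
So from lowest to highest: Ca < Ga < Ge < As < Se < Br.

Ca, Ga, Ge, As, Se, Br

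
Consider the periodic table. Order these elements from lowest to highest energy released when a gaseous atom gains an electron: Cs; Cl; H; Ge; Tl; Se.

Tl < Cs < H < Ge < Se < Cl

H is in period 1, group 1; Cl is in period 3, group 17; Ge is in period 4, group 14; Se is in period 4, group 16; Cs is in period 6, group 1; Tl is in period 6, group 13.
EA tends to increase across a period and decrease down a group, though the pattern is less regular than for IE or radius.
Neither a single period nor a single group — weigh both effects.
Cs > Tl: this pair runs against the simple trend — see the exception note.
H > Cs: H sits above Cs in group 1, so the down-group effect alone puts H higher.
Ge > H: period and group pull opposite ways; the across-period shift dominates (119 vs 73 kJ/mol).
Se > Ge: Se lies to the right of Ge in period 4, so the across-period effect alone puts Se higher.
Cl > Se: relative to Se, both the across-period and down-group shifts push Cl's electron affinity up.
Note the exception: Cs has a higher electron affinity than Tl, contrary to the simple trend — Tl's ns²np¹ configuration gives only a small electron affinity — the sparsely filled np subshell binds an added electron weakly.
Approximate values (kJ/mol): H 73, Cl 349, Ge 119, Se 195, Cs 46, Tl 19.
So from lowest to highest: Tl < Cs < H < Ge < Se < Cl.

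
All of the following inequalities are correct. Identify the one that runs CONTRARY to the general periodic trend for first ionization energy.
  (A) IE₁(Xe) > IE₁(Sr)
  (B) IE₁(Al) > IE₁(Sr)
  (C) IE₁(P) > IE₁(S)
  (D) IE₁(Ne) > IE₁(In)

(C)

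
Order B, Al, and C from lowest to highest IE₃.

Al, B, C

The third ionization energy removes an electron from the +2 ion. For each element: B²⁺ still has 1 valence electron; Al²⁺ still has 1 valence electron; C²⁺ still has 2 valence electrons.
All are still removing valence electrons, so compare the +2 ions as you would atoms: IE_3 generally rises across a period (higher Z_eff) and falls down a group (larger shell), subject to the usual subshell exceptions.
Valence configurations: B²⁺ [He]2s¹, Al²⁺ [Ne]3s¹, C²⁺ [He]2s².
Approximate IE_3 values (kJ/mol): B 3660, Al 2745, C 4620.
So the third ionization energies run Al < B < C.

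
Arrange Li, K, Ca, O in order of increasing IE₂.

Ca, K, O, Li

Consider each +1 ion: Li⁺ is the bare [He] core; K⁺ is the bare [Ar] core; Ca⁺ still has 1 valence electron; O⁺ still has 5 valence electrons.
Usually core removal costs more than valence removal, but here the competition is close: a tightly held n=2 valence electron can cost more to remove than an n=3 core electron, so the actual values have to decide it.
Valence configurations: Ca⁺ [Ar]4s¹, O⁺ [He]2s²2p³.
Tabulated IE_2 (kJ/mol): Li 7298, K 3052, Ca 1145, O 3388.
Overall IE_2 order: Ca < K < O < Li.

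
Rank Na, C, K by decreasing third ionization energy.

Na > C > K

After 2 electrons have been removed, what remains? Na²⁺ is already 1 electron into the core; C²⁺ still has 2 valence electrons; K²⁺ is already 1 electron into the core.
Usually core removal costs more than valence removal, but here the competition is close: a tightly held n=2 valence electron can cost more to remove than an n=3 core electron, so the actual values have to decide it.
Tabulated IE_3 (kJ/mol): Na 6910, C 4620, K 4420.
Hence IE_3: K < C < Na.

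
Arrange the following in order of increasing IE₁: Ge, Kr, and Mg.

Mg < Ge < Kr

Mg is in period 3, group 2; Ge is in period 4, group 14; Kr is in period 4, group 18.
Removing the outermost electron gets harder across a period and easier down a group.
Neither a single period nor a single group — weigh both effects.
Ge > Mg: period and group pull opposite ways; the across-period shift dominates (762 vs 738 kJ/mol).
Kr > Ge: Kr lies to the right of Ge in period 4, so the across-period effect alone puts Kr higher.
For reference (kJ/mol): Mg 738, Ge 762, Kr 1351.
So from lowest to highest: Mg < Ge < Kr.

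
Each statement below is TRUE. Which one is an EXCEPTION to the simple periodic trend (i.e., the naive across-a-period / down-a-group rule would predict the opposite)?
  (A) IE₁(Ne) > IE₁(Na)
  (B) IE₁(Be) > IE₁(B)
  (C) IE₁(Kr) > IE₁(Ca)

(B)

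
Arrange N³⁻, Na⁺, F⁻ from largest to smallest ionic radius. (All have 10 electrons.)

All of these have 10 electrons, so size is governed by nuclear charge alone: the more protons, the stronger the pull on the same electron cloud, and the smaller the ion.
Nuclear charges: Na⁺ (Z=11), F⁻ (Z=9), N³⁻ (Z=7).
Largest to smallest: N³⁻ > F⁻ > Na⁺.

N³⁻ > F⁻ > Na⁺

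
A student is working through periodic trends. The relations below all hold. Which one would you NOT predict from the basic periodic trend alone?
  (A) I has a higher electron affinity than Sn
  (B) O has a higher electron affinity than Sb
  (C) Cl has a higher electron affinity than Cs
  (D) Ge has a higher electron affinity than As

The general trend: electron affinity increases across a period and decreases down a group.
(A) I (period 5, group 17) vs Sn (period 5, group 14): the stated order agrees with the simple trend.
(B) O (period 2, group 16) vs Sb (period 5, group 15): the stated order agrees with the simple trend.
(C) Cl (period 3, group 17) vs Cs (period 6, group 1): the stated order agrees with the simple trend.
(D) Ge (period 4, group 14) vs As (period 4, group 15): the stated order contradicts the simple trend.
The exception is (D): adding an electron to As's half-filled 4p³ is unfavourable, so Ge (4p²) has the more exothermic EA.

(D)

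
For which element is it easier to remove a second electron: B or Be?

Consider each +1 ion: B⁺ still has 2 valence electrons; Be⁺ still has 1 valence electron.
All are still removing valence electrons, so compare the +1 ions as you would atoms: IE_2 generally rises across a period (higher Z_eff) and falls down a group (larger shell), subject to the usual subshell exceptions.
Valence configurations: B⁺ [He]2s², Be⁺ [He]2s¹.
Tabulated IE_2 (kJ/mol): B 2427, Be 1757.
So the second ionization energies run Be < B.

Be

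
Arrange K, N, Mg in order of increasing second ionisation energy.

Mg < N < K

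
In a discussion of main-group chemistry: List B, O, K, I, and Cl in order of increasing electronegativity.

B is in period 2, group 13; O is in period 2, group 16; Cl is in period 3, group 17; K is in period 4, group 1; I is in period 5, group 17.
EN rises left→right (higher Z_eff, smaller atoms) and falls top→bottom (larger, more shielded atoms).
Here both period and group differ, so the two effects have to be weighed against each other.
B > K: both effects reinforce here, so B is clearly the higher of the two.
I > B: the two effects oppose for this pair; the across-period effect wins (2.66 vs 2.04).
Cl > I: they share group 17; the group trend gives Cl the larger value.
O > Cl: the two effects oppose for this pair; the down-group effect wins (3.44 vs 3.16).
Approximate values (Pauling): B 2.04, O 3.44, Cl 3.16, K 0.82, I 2.66.
So from lowest to highest: K < B < I < Cl < O.

K < B < I < Cl < O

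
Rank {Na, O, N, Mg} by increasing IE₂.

IE_2 is the cost of taking one more electron from the +1 cation: Na⁺ is the bare [Ne] core; O⁺ still has 5 valence electrons; N⁺ still has 4 valence electrons; Mg⁺ still has 1 valence electron.
Breaking into a closed-shell core is much more expensive than removing a leftover valence electron — Na has the largest IE_2 here.
Valence configurations: O⁺ [He]2s²2p³, N⁺ [He]2s²2p², Mg⁺ [Ne]3s¹.
Tabulated IE_2 (kJ/mol): Na 4562, O 3388, N 2856, Mg 1451.
Hence IE_2: Mg < N < O < Na.

Mg < N < O < Na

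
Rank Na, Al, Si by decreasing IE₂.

IE_2 is the cost of taking one more electron from the +1 cation: Na⁺ is the bare [Ne] core; Al⁺ still has 2 valence electrons; Si⁺ still has 3 valence electrons.
Core electrons are held far more tightly than valence electrons, so Na tops the IE_2 order.
Valence configurations: Al⁺ [Ne]3s², Si⁺ [Ne]3s²3p¹.
Si⁺ loses a lone 3p electron whereas Al⁺ must break into a filled 3s² pair, so IE_2(Al) > IE_2(Si) even though Si has the higher nuclear charge.
Approximate IE_2 values (kJ/mol): Na 4562, Al 1817, Si 1577.
So the second ionization energies run Si < Al < Na.

Na, Al, Si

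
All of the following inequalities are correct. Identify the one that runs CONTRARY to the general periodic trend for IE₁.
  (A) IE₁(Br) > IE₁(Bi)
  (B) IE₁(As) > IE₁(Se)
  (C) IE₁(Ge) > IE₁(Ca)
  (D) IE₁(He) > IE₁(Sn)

The general trend: IE₁ increases across a period and decreases down a group.
(A) Br (period 4, group 17) vs Bi (period 6, group 15): the stated order agrees with the simple trend.
(B) As (period 4, group 15) vs Se (period 4, group 16): the stated order contradicts the simple trend.
(C) Ge (period 4, group 14) vs Ca (period 4, group 2): the stated order agrees with the simple trend.
(D) He (period 1, group 18) vs Sn (period 5, group 14): the stated order agrees with the simple trend.
The exception is (B): Se (4p⁴) ionizes more easily than half-filled As (4p³).

(B)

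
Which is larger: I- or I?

Forming I- adds 1 electron to I. More electron–electron repulsion in the same shell, with unchanged nuclear charge, lets the cloud expand.
An anion is larger than its parent atom: I- > I.

I-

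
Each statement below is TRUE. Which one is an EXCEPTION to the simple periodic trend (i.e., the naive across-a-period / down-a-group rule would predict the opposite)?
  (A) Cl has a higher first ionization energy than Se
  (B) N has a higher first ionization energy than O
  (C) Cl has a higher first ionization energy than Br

(B)

The general trend: first ionization energy increases across a period and decreases down a group.
(A) Cl (period 3, group 17) vs Se (period 4, group 16): the stated order agrees with the simple trend.
(B) N (period 2, group 15) vs O (period 2, group 16): the stated order contradicts the simple trend.
(C) Cl (period 3, group 17) vs Br (period 4, group 17): the stated order agrees with the simple trend.
The exception is (B): pairing an electron in O's 2p⁴ costs repulsion energy, so O ionizes more easily than half-filled N (2p³).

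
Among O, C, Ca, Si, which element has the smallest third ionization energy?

Si

Consider each +2 ion: O²⁺ still has 4 valence electrons; C²⁺ still has 2 valence electrons; Ca²⁺ is the bare [Ar] core; Si²⁺ still has 2 valence electrons.
Usually core removal costs more than valence removal, but here the competition is close: a tightly held n=2 valence electron can cost more to remove than an n=3 core electron, so the actual values have to decide it.
Valence configurations: O²⁺ [He]2s²2p², C²⁺ [He]2s², Si²⁺ [Ne]3s².
The numbers (kJ/mol): O 5300, C 4620, Ca 4912, Si 3232.
Overall IE_3 order: Si < C < Ca < O.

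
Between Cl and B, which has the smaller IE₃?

B

Consider each +2 ion: Cl²⁺ still has 5 valence electrons; B²⁺ still has 1 valence electron.
All are still removing valence electrons, so compare the +2 ions as you would atoms: IE_3 generally rises across a period (higher Z_eff) and falls down a group (larger shell), subject to the usual subshell exceptions.
Valence configurations: Cl²⁺ [Ne]3s²3p³, B²⁺ [He]2s¹.
Approximate IE_3 values (kJ/mol): Cl 3822, B 3660.
Overall IE_3 order: B < Cl.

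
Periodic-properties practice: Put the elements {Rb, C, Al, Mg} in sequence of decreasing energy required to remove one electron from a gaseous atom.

IE₁ increases left→right with effective nuclear charge and decreases top→bottom as the valence shell moves farther out.
Neither a single period nor a single group — weigh both effects.
Al > Rb: both effects reinforce here, so Al is clearly the higher of the two.
Mg > Al: this pair runs against the simple trend — see the exception note.
C > Mg: relative to Mg, both the across-period and down-group shifts push C's first ionization energy up.
Note the exception: Mg has a higher first ionization energy than Al, contrary to the simple trend — Al's single 3p electron is easier to remove than one from Mg's filled 3s².
Approximate values (kJ/mol): C 1086, Mg 738, Al 578, Rb 403.
So from highest to lowest: C > Mg > Al > Rb.

C > Mg > Al > Rb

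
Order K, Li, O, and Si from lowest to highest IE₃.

Si < K < O < Li

After 2 electrons have been removed, what remains? K²⁺ is already 1 electron into the core; Li²⁺ is already 1 electron into the core; O²⁺ still has 4 valence electrons; Si²⁺ still has 2 valence electrons.
Usually core removal costs more than valence removal, but here the competition is close: a tightly held n=2 valence electron can cost more to remove than an n=3 core electron, so the actual values have to decide it.
Valence configurations: O²⁺ [He]2s²2p², Si²⁺ [Ne]3s².
Approximate IE_3 values (kJ/mol): K 4420, Li 11815, O 5300, Si 3232.
Overall IE_3 order: Si < K < O < Li.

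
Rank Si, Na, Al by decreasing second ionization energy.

Na, Al, Si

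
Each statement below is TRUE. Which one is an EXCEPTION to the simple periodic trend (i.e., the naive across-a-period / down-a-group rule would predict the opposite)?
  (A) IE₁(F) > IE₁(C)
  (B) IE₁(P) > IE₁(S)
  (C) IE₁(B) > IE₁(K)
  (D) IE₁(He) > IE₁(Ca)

(B)

The general trend: first ionization energy increases across a period and decreases down a group.
(A) F (period 2, group 17) vs C (period 2, group 14): the stated order agrees with the simple trend.
(B) P (period 3, group 15) vs S (period 3, group 16): the stated order contradicts the simple trend.
(C) B (period 2, group 13) vs K (period 4, group 1): the stated order agrees with the simple trend.
(D) He (period 1, group 18) vs Ca (period 4, group 2): the stated order agrees with the simple trend.
The exception is (B): S (3p⁴) ionizes more easily than half-filled P (3p³) because the paired 3p electron in S is pushed out by e⁻–e⁻ repulsion.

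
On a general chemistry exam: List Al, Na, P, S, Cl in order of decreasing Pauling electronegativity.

Cl > S > P > Al > Na

Na is in period 3, group 1; Al is in period 3, group 13; P is in period 3, group 15; S is in period 3, group 16; Cl is in period 3, group 17.
Smaller atoms with higher effective nuclear charge are more electronegative.
All lie in period 3, so electronegativity increases left to right.
So from highest to lowest: Cl > S > P > Al > Na.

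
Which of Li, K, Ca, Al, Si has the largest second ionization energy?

Li

The second ionization energy removes an electron from the +1 ion. For each element: Li⁺ is the bare [He] core; K⁺ is the bare [Ar] core; Ca⁺ still has 1 valence electron; Al⁺ still has 2 valence electrons; Si⁺ still has 3 valence electrons.
Pulling an electron out of a noble-gas core costs far more than removing a remaining valence electron, so K and Li sit at the high end of IE_2.
Valence configurations: Ca⁺ [Ar]4s¹, Al⁺ [Ne]3s², Si⁺ [Ne]3s²3p¹.
Si⁺ loses a lone 3p electron whereas Al⁺ must break into a filled 3s² pair, so IE_2(Al) > IE_2(Si) even though Si has the higher nuclear charge.
The numbers (kJ/mol): Li 7298, K 3052, Ca 1145, Al 1817, Si 1577.
Overall IE_2 order: Ca < Si < Al < K < Li.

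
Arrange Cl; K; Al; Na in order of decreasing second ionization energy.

Na > K > Cl > Al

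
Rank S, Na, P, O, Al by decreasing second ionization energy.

Na > O > S > P > Al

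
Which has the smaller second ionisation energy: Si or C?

IE_2 is the cost of taking one more electron from the +1 cation: Si⁺ still has 3 valence electrons; C⁺ still has 3 valence electrons.
All are still removing valence electrons, so compare the +1 ions as you would atoms: IE_2 generally rises across a period (higher Z_eff) and falls down a group (larger shell), subject to the usual subshell exceptions.
Valence configurations: Si⁺ [Ne]3s²3p¹, C⁺ [He]2s²2p¹.
Tabulated IE_2 (kJ/mol): Si 1577, C 2353.
Hence IE_2: Si < C.

Si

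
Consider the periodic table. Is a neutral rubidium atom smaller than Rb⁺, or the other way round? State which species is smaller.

Rb⁺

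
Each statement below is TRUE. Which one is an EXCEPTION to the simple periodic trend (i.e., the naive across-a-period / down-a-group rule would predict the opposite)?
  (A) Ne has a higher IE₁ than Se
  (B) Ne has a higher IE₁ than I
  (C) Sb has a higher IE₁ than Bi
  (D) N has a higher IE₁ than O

The general trend: IE₁ increases across a period and decreases down a group.
(A) Ne (period 2, group 18) vs Se (period 4, group 16): the stated order agrees with the simple trend.
(B) Ne (period 2, group 18) vs I (period 5, group 17): the stated order agrees with the simple trend.
(C) Sb (period 5, group 15) vs Bi (period 6, group 15): the stated order agrees with the simple trend.
(D) N (period 2, group 15) vs O (period 2, group 16): the stated order contradicts the simple trend.
The exception is (D): pairing an electron in O's 2p⁴ costs repulsion energy, so O ionizes more easily than half-filled N (2p³).

(D)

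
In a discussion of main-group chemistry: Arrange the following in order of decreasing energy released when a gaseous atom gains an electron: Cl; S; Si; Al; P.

Cl > S > Si > P > Al

Al is in period 3, group 13; Si is in period 3, group 14; P is in period 3, group 15; S is in period 3, group 16; Cl is in period 3, group 17.
Adding an electron releases more energy for atoms nearer the top right (short of the noble gases).
All lie in period 3; the across-period trend (electron affinity increases left to right) applies, with the exception below.
Note the exception: Si has a higher electron affinity than P, contrary to the simple trend — adding an electron to P's half-filled 3p³ is unfavourable, so Si (3p²) has the more exothermic EA.
Approximate values (kJ/mol): Al 42, Si 134, P 72, S 200, Cl 349.
So from highest to lowest: Cl > S > Si > P > Al.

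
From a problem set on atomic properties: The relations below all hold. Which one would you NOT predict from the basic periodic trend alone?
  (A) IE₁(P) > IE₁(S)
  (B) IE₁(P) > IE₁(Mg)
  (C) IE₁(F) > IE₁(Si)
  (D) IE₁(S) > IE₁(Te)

(A)

The general trend: IE₁ increases across a period and decreases down a group.
(A) P (period 3, group 15) vs S (period 3, group 16): the stated order contradicts the simple trend.
(B) P (period 3, group 15) vs Mg (period 3, group 2): the stated order agrees with the simple trend.
(C) F (period 2, group 17) vs Si (period 3, group 14): the stated order agrees with the simple trend.
(D) S (period 3, group 16) vs Te (period 5, group 16): the stated order agrees with the simple trend.
The exception is (A): S (3p⁴) ionizes more easily than half-filled P (3p³) because the paired 3p electron in S is pushed out by e⁻–e⁻ repulsion.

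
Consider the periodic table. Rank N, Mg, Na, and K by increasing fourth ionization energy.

K < N < Na < Mg

After 3 electrons have been removed, what remains? N³⁺ still has 2 valence electrons; Mg³⁺ is already 1 electron into the core; Na³⁺ is already 2 electrons into the core; K³⁺ is already 2 electrons into the core.
Usually core removal costs more than valence removal, but here the competition is close: a tightly held n=2 valence electron can cost more to remove than an n=3 core electron, so the actual values have to decide it.
Tabulated IE_4 (kJ/mol): N 7475, Mg 10543, Na 9543, K 5877.
So the fourth ionization energies run K < N < Na < Mg.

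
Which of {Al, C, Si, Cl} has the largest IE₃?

IE_3 is the cost of taking one more electron from the +2 cation: Al²⁺ still has 1 valence electron; C²⁺ still has 2 valence electrons; Si²⁺ still has 2 valence electrons; Cl²⁺ still has 5 valence electrons.
All are still removing valence electrons, so compare the +2 ions as you would atoms: IE_3 generally rises across a period (higher Z_eff) and falls down a group (larger shell), subject to the usual subshell exceptions.
Valence configurations: Al²⁺ [Ne]3s¹, C²⁺ [He]2s², Si²⁺ [Ne]3s², Cl²⁺ [Ne]3s²3p³.
Tabulated IE_3 (kJ/mol): Al 2745, C 4620, Si 3232, Cl 3822.
Overall IE_3 order: Al < Si < Cl < C.

C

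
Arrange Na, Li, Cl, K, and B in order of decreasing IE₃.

IE_3 is the cost of taking one more electron from the +2 cation: Na²⁺ is already 1 electron into the core; Li²⁺ is already 1 electron into the core; Cl²⁺ still has 5 valence electrons; K²⁺ is already 1 electron into the core; B²⁺ still has 1 valence electron.
Breaking into a closed-shell core is much more expensive than removing a leftover valence electron — K, Na and Li have the largest IE_3 here.
Valence configurations: Cl²⁺ [Ne]3s²3p³, B²⁺ [He]2s¹.
Approximate IE_3 values (kJ/mol): Na 6910, Li 11815, Cl 3822, K 4420, B 3660.
Putting it together, IE_3: B < Cl < K < Na < Li.

Li, Na, K, Cl, B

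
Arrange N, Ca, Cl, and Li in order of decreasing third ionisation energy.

After 2 electrons have been removed, what remains? N²⁺ still has 3 valence electrons; Ca²⁺ is the bare [Ar] core; Cl²⁺ still has 5 valence electrons; Li²⁺ is already 1 electron into the core.
Core electrons are held far more tightly than valence electrons, so Ca and Li top the IE_3 order.
Valence configurations: N²⁺ [He]2s²2p¹, Cl²⁺ [Ne]3s²3p³.
Approximate IE_3 values (kJ/mol): N 4578, Ca 4912, Cl 3822, Li 11815.
Putting it together, IE_3: Cl < N < Ca < Li.

Li > Ca > N > Cl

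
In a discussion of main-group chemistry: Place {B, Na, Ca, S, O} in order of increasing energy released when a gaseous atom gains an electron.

Ca < B < Na < O < S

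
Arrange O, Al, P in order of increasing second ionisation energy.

The second ionization energy removes an electron from the +1 ion. For each element: O⁺ still has 5 valence electrons; Al⁺ still has 2 valence electrons; P⁺ still has 4 valence electrons.
All are still removing valence electrons, so compare the +1 ions as you would atoms: IE_2 generally rises across a period (higher Z_eff) and falls down a group (larger shell), subject to the usual subshell exceptions.
Valence configurations: O⁺ [He]2s²2p³, Al⁺ [Ne]3s², P⁺ [Ne]3s²3p².
Tabulated IE_2 (kJ/mol): O 3388, Al 1817, P 1907.
Putting it together, IE_2: Al < P < O.

Al < P < O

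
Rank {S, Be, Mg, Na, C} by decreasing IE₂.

The second ionization energy removes an electron from the +1 ion. For each element: S⁺ still has 5 valence electrons; Be⁺ still has 1 valence electron; Mg⁺ still has 1 valence electron; Na⁺ is the bare [Ne] core; C⁺ still has 3 valence electrons.
Breaking into a closed-shell core is much more expensive than removing a leftover valence electron — Na has the largest IE_2 here.
Valence configurations: S⁺ [Ne]3s²3p³, Be⁺ [He]2s¹, Mg⁺ [Ne]3s¹, C⁺ [He]2s²2p¹.
Approximate IE_2 values (kJ/mol): S 2252, Be 1757, Mg 1451, Na 4562, C 2353.
Putting it together, IE_2: Mg < Be < S < C < Na.

Na > C > S > Be > Mg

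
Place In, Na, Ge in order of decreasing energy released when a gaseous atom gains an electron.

Ge > Na > In

Na is in period 3, group 1; Ge is in period 4, group 14; In is in period 5, group 13.
EA tends to increase across a period and decrease down a group, though the pattern is less regular than for IE or radius.
Neither a single period nor a single group — weigh both effects.
Na > In: the two effects oppose for this pair; the down-group effect wins (53 vs 29 kJ/mol).
Ge > Na: the two effects oppose for this pair; the across-period effect wins (119 vs 53 kJ/mol).
Approximate values (kJ/mol): Na 53, Ge 119, In 29.
So from highest to lowest: Ge > Na > In.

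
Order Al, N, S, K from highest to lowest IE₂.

After 1 electron has been removed, what remains? Al⁺ still has 2 valence electrons; N⁺ still has 4 valence electrons; S⁺ still has 5 valence electrons; K⁺ is the bare [Ar] core.
Pulling an electron out of a noble-gas core costs far more than removing a remaining valence electron, so K sits at the high end of IE_2.
Valence configurations: Al⁺ [Ne]3s², N⁺ [He]2s²2p², S⁺ [Ne]3s²3p³.
Tabulated IE_2 (kJ/mol): Al 1817, N 2856, S 2252, K 3052.
Putting it together, IE_2: Al < S < N < K.

K > N > S > Al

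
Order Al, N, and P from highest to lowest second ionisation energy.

N > P > Al

Consider each +1 ion: Al⁺ still has 2 valence electrons; N⁺ still has 4 valence electrons; P⁺ still has 4 valence electrons.
All are still removing valence electrons, so compare the +1 ions as you would atoms: IE_2 generally rises across a period (higher Z_eff) and falls down a group (larger shell), subject to the usual subshell exceptions.
Valence configurations: Al⁺ [Ne]3s², N⁺ [He]2s²2p², P⁺ [Ne]3s²3p².
Approximate IE_2 values (kJ/mol): Al 1817, N 2856, P 1907.
So the second ionization energies run Al < P < N.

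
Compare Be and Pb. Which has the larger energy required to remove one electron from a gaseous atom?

Be

Removing the outermost electron gets harder across a period and easier down a group.
Neither a single period nor a single group — weigh both effects.
Be > Pb: the two effects oppose for this pair; the down-group effect wins (900 vs 716 kJ/mol).
For reference (kJ/mol): Be 900, Pb 716.
So Be has the larger energy required to remove one electron from a gaseous atom (Be > Pb).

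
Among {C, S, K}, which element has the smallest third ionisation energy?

S

After 2 electrons have been removed, what remains? C²⁺ still has 2 valence electrons; S²⁺ still has 4 valence electrons; K²⁺ is already 1 electron into the core.
Usually core removal costs more than valence removal, but here the competition is close: a tightly held n=2 valence electron can cost more to remove than an n=3 core electron, so the actual values have to decide it.
Valence configurations: C²⁺ [He]2s², S²⁺ [Ne]3s²3p².
Tabulated IE_3 (kJ/mol): C 4620, S 3357, K 4420.
So the third ionization energies run S < K < C.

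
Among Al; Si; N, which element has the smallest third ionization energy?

Al

After 2 electrons have been removed, what remains? Al²⁺ still has 1 valence electron; Si²⁺ still has 2 valence electrons; N²⁺ still has 3 valence electrons.
All are still removing valence electrons, so compare the +2 ions as you would atoms: IE_3 generally rises across a period (higher Z_eff) and falls down a group (larger shell), subject to the usual subshell exceptions.
Valence configurations: Al²⁺ [Ne]3s¹, Si²⁺ [Ne]3s², N²⁺ [He]2s²2p¹.
The numbers (kJ/mol): Al 2745, Si 3232, N 4578.
Putting it together, IE_3: Al < Si < N.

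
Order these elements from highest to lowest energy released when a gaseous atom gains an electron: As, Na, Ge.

Na is in period 3, group 1; Ge is in period 4, group 14; As is in period 4, group 15.
EA tends to increase across a period and decrease down a group, though the pattern is less regular than for IE or radius.
These span different periods and groups, so the two trends combine.
As > Na: the two effects oppose for this pair; the across-period effect wins (78 vs 53 kJ/mol).
Ge > As: this pair runs against the simple trend — see the exception note.
Note the exception: Ge has a higher electron affinity than As, contrary to the simple trend — adding an electron to As's half-filled 4p³ is unfavourable, so Ge (4p²) has the more exothermic EA.
Approximate values (kJ/mol): Na 53, Ge 119, As 78.
So from highest to lowest: Ge > As > Na.

Ge, As, Na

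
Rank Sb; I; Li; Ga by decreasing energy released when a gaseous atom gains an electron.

Li is in period 2, group 1; Ga is in period 4, group 13; Sb is in period 5, group 15; I is in period 5, group 17.
Electron affinity generally becomes more exothermic across a period toward the halogens and less exothermic down a group.
Here both period and group differ, so the two effects have to be weighed against each other.
Li > Ga: period and group pull opposite ways; the down-group shift dominates (60 vs 29 kJ/mol).
Sb > Li: the two effects oppose for this pair; the across-period effect wins (103 vs 60 kJ/mol).
I > Sb: both are in period 5; the period trend gives I the larger value.
For reference (kJ/mol): Li 60, Ga 29, Sb 103, I 295.
So from highest to lowest: I > Sb > Li > Ga.

I > Sb > Li > Ga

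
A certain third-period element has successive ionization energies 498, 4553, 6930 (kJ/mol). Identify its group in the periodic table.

Look for the largest jump between consecutive ionization energies: IE2/IE1 ≈ 9.1, far larger than any earlier ratio.
That jump marks the point where a core electron is being removed. So the atom has 1 valence electron.
A main-group element with 1 valence electron is in group 1.

Group 1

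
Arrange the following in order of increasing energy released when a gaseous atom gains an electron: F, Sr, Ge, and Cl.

Adding an electron releases more energy for atoms nearer the top right (short of the noble gases).
Neither a single period nor a single group — weigh both effects.
Ge > Sr: relative to Sr, both the across-period and down-group shifts push Ge's electron affinity up.
F > Ge: both effects reinforce here, so F is clearly the higher of the two.
Cl > F: this pair runs against the simple trend — see the exception note.
Note the exception: Cl has a higher electron affinity than F, contrary to the simple trend — F's small 2p subshell makes the incoming electron feel strong e⁻–e⁻ repulsion, so Cl actually releases more energy on gaining an electron.
Approximate values (kJ/mol): F 328, Cl 349, Ge 119, Sr 5.
So from lowest to highest: Sr < Ge < F < Cl.

Sr < Ge < F < Cl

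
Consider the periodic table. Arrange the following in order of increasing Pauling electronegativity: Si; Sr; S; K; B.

K < Sr < Si < B < S

B is in period 2, group 13; Si is in period 3, group 14; S is in period 3, group 16; K is in period 4, group 1; Sr is in period 5, group 2.
EN rises left→right (higher Z_eff, smaller atoms) and falls top→bottom (larger, more shielded atoms).
Here both period and group differ, so the two effects have to be weighed against each other.
Sr > K: period and group pull opposite ways; the across-period shift dominates (0.95 vs 0.82).
Si > Sr: relative to Sr, both the across-period and down-group shifts push Si's electronegativity up.
B > Si: the two effects oppose for this pair; the down-group effect wins (2.04 vs 1.90).
S > B: period and group pull opposite ways; the across-period shift dominates (2.58 vs 2.04).
Approximate values (Pauling): B 2.04, Si 1.90, S 2.58, K 0.82, Sr 0.95.
So from lowest to highest: K < Sr < Si < B < S.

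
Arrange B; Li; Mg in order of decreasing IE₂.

After 1 electron has been removed, what remains? B⁺ still has 2 valence electrons; Li⁺ is the bare [He] core; Mg⁺ still has 1 valence electron.
Breaking into a closed-shell core is much more expensive than removing a leftover valence electron — Li has the largest IE_2 here.
Valence configurations: B⁺ [He]2s², Mg⁺ [Ne]3s¹.
Approximate IE_2 values (kJ/mol): B 2427, Li 7298, Mg 1451.
So the second ionization energies run Mg < B < Li.

Li, B, Mg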